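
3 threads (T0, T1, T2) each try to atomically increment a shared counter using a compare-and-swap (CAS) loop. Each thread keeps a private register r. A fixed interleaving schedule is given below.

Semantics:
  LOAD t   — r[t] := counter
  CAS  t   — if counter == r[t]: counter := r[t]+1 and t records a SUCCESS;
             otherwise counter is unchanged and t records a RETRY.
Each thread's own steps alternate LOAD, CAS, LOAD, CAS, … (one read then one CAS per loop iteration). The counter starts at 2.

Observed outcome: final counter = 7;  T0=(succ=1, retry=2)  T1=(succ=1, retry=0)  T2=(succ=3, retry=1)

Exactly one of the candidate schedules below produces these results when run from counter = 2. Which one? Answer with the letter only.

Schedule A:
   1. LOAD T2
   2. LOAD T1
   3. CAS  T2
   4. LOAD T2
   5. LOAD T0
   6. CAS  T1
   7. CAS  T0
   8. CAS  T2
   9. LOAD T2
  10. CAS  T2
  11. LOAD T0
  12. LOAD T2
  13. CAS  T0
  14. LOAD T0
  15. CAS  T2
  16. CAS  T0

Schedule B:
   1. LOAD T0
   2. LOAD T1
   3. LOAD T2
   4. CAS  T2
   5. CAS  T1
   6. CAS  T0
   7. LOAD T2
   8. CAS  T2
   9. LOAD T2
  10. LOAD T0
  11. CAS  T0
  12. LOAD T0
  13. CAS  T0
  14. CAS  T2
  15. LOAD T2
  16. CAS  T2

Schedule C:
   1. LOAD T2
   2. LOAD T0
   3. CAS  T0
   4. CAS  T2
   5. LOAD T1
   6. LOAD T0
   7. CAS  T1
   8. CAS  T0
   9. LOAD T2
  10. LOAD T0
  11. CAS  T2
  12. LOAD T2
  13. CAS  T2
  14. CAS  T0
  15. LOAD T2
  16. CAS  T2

Tracing schedule C:
#1 T2 reads 2
#2 T0 reads 2
#3 T0 CAS(2→3) writes; counter now 3
#4 T2 CAS(2→3) fails; counter now 3
#5 T1 reads 3
#6 T0 reads 3
#7 T1 CAS(3→4) writes; counter now 4
#8 T0 CAS(3→4) fails; counter now 4
#9 T2 reads 4
#10 T0 reads 4
#11 T2 CAS(4→5) writes; counter now 5
#12 T2 reads 5
#13 T2 CAS(5→6) writes; counter now 6
#14 T0 CAS(4→5) fails; counter now 6
#15 T2 reads 6
#16 T2 CAS(6→7) writes; counter now 7

C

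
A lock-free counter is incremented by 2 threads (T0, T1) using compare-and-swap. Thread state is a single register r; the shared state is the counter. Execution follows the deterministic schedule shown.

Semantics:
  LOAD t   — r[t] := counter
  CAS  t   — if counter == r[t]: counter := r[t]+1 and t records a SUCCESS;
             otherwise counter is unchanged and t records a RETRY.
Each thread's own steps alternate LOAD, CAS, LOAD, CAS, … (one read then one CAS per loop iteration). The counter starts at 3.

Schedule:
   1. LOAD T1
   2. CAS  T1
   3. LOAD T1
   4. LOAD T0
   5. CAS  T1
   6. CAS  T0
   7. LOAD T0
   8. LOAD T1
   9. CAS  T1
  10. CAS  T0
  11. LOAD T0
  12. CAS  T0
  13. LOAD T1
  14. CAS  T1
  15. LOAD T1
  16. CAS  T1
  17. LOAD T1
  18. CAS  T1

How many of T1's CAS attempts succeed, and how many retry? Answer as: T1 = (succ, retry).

T1 = (6, 0)

step 1: T1 LOAD ⇒ load; ctr=3 reg=3
step 2: T1 CAS ⇒ ok; ctr=4 reg=3
step 3: T1 LOAD ⇒ load; ctr=4 reg=4
step 4: T0 LOAD ⇒ load; ctr=4 reg=4
step 5: T1 CAS ⇒ ok; ctr=5 reg=4
step 6: T0 CAS ⇒ retry; ctr=5 reg=4
step 7: T0 LOAD ⇒ load; ctr=5 reg=5
step 8: T1 LOAD ⇒ load; ctr=5 reg=5
step 9: T1 CAS ⇒ ok; ctr=6 reg=5
step 10: T0 CAS ⇒ retry; ctr=6 reg=5
step 11: T0 LOAD ⇒ load; ctr=6 reg=6
step 12: T0 CAS ⇒ ok; ctr=7 reg=6
step 13: T1 LOAD ⇒ load; ctr=7 reg=7
step 14: T1 CAS ⇒ ok; ctr=8 reg=7
step 15: T1 LOAD ⇒ load; ctr=8 reg=8
step 16: T1 CAS ⇒ ok; ctr=9 reg=8
step 17: T1 LOAD ⇒ load; ctr=9 reg=9
step 18: T1 CAS ⇒ ok; ctr=10 reg=9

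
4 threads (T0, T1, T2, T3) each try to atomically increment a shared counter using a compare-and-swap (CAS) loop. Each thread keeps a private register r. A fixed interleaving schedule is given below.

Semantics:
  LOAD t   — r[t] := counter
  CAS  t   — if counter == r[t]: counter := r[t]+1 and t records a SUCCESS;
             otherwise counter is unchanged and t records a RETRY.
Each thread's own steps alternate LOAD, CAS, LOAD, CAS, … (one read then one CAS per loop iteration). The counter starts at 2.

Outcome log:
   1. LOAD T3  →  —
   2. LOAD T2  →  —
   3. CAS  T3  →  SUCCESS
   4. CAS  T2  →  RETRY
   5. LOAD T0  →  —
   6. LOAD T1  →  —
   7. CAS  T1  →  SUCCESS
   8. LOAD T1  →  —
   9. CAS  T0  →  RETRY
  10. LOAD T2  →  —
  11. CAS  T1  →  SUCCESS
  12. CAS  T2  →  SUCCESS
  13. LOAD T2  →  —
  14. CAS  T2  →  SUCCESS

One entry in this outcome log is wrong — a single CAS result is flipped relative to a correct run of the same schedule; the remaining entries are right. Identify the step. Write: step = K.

Reference trace:
step 1: T3 LOAD ⇒ load; ctr=2 reg=2
step 2: T2 LOAD ⇒ load; ctr=2 reg=2
step 3: T3 CAS ⇒ ok; ctr=3 reg=2
step 4: T2 CAS ⇒ retry; ctr=3 reg=2
step 5: T0 LOAD ⇒ load; ctr=3 reg=3
step 6: T1 LOAD ⇒ load; ctr=3 reg=3
step 7: T1 CAS ⇒ ok; ctr=4 reg=3
step 8: T1 LOAD ⇒ load; ctr=4 reg=4
step 9: T0 CAS ⇒ retry; ctr=4 reg=3
step 10: T2 LOAD ⇒ load; ctr=4 reg=4
step 11: T1 CAS ⇒ ok; ctr=5 reg=4
step 12: T2 CAS ⇒ retry; ctr=5 reg=4
step 13: T2 LOAD ⇒ load; ctr=5 reg=5
step 14: T2 CAS ⇒ ok; ctr=6 reg=5
Mismatch at 12.

step = 12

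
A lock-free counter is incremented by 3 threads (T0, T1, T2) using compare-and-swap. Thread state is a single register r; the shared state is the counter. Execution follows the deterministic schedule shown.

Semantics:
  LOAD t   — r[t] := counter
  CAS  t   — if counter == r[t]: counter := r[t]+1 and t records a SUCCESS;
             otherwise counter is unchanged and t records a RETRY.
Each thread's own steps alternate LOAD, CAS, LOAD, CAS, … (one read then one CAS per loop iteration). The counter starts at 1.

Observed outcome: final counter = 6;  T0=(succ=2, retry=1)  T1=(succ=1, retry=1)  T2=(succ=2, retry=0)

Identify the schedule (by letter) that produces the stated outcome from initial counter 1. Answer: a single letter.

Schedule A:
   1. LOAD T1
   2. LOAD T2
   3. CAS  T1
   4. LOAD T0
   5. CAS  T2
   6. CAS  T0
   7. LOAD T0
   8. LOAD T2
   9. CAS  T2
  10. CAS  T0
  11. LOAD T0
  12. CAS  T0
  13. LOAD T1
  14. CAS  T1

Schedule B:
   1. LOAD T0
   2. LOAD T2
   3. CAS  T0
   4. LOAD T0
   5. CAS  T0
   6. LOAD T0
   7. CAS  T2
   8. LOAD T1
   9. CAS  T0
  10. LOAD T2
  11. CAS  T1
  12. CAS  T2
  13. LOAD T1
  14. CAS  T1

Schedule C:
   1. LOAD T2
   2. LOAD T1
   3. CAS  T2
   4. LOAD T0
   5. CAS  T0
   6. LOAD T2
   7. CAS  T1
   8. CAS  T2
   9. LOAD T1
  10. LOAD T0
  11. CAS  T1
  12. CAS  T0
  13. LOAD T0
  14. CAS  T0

C

Run C:
#1 T2 reads 1
#2 T1 reads 1
#3 T2 CAS(1→2) writes; counter now 2
#4 T0 reads 2
#5 T0 CAS(2→3) writes; counter now 3
#6 T2 reads 3
#7 T1 CAS(1→2) fails; counter now 3
#8 T2 CAS(3→4) writes; counter now 4
#9 T1 reads 4
#10 T0 reads 4
#11 T1 CAS(4→5) writes; counter now 5
#12 T0 CAS(4→5) fails; counter now 5
#13 T0 reads 5
#14 T0 CAS(5→6) writes; counter now 6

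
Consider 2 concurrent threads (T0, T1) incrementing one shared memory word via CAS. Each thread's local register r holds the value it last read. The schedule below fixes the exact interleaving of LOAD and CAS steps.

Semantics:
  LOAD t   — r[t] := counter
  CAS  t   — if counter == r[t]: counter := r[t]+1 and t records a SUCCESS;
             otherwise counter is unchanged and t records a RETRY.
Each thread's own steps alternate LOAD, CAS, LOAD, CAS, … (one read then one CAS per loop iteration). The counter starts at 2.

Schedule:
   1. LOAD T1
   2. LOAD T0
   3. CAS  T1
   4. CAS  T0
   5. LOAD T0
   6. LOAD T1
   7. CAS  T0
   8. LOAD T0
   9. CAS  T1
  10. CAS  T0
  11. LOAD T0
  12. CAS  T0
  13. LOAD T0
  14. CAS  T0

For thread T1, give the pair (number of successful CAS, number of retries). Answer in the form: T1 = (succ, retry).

T1 LOAD — after: cnt=2, r=2 — load
T0 LOAD — after: cnt=2, r=2 — load
T1 CAS — after: cnt=3, r=2 — ok
T0 CAS — after: cnt=3, r=2 — retry
T0 LOAD — after: cnt=3, r=3 — load
T1 LOAD — after: cnt=3, r=3 — load
T0 CAS — after: cnt=4, r=3 — ok
T0 LOAD — after: cnt=4, r=4 — load
T1 CAS — after: cnt=4, r=3 — retry
T0 CAS — after: cnt=5, r=4 — ok
T0 LOAD — after: cnt=5, r=5 — load
T0 CAS — after: cnt=6, r=5 — ok
T0 LOAD — after: cnt=6, r=6 — load
T0 CAS — after: cnt=7, r=6 — ok

T1 = (1, 1)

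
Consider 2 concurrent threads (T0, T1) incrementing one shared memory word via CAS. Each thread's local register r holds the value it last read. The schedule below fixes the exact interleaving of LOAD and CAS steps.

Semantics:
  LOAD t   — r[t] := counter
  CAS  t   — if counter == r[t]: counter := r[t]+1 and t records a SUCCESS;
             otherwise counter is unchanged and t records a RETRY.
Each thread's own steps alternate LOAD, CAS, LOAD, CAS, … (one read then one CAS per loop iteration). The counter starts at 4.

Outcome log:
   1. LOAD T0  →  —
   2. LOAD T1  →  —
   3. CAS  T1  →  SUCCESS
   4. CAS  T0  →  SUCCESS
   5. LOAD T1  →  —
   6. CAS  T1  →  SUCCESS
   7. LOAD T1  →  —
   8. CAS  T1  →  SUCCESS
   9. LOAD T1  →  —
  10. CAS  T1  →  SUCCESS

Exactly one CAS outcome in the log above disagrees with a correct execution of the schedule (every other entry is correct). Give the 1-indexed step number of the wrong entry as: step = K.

step = 4

Reference trace:
   1) LOAD T0:  M=4  r_T0=4
   2) LOAD T1:  M=4  r_T1=4
   3) CAS  T1:  M=5  r_T1=4 ✓
   4) CAS  T0:  M=5  r_T0=4 ✗
   5) LOAD T1:  M=5  r_T1=5
   6) CAS  T1:  M=6  r_T1=5 ✓
   7) LOAD T1:  M=6  r_T1=6
   8) CAS  T1:  M=7  r_T1=6 ✓
   9) LOAD T1:  M=7  r_T1=7
  10) CAS  T1:  M=8  r_T1=7 ✓
Log disagrees first at step 4.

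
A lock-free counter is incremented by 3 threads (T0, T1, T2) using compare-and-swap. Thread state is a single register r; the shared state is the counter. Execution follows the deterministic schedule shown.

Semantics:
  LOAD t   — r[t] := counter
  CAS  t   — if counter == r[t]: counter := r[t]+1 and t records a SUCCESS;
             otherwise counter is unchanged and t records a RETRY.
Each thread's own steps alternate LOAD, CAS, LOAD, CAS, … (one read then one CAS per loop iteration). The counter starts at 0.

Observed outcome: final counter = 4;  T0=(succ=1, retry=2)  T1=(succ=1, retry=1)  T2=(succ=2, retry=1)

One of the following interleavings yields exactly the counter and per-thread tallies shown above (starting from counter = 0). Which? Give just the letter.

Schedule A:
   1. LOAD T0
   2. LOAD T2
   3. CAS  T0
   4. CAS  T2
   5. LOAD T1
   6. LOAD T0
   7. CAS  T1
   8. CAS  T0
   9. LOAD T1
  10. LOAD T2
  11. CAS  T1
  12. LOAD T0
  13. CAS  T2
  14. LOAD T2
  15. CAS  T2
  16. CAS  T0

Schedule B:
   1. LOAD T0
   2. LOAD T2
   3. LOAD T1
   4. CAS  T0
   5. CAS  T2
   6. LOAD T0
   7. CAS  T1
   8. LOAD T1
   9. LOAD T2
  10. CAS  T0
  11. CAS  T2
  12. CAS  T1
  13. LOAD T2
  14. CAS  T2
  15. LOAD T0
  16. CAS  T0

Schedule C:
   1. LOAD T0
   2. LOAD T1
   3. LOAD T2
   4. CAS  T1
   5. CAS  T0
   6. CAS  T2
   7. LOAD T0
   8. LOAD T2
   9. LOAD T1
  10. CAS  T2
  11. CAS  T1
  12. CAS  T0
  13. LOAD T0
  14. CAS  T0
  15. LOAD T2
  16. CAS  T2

Run C:
1. LOAD T0 → mem=0 r[T0]=0 [LOAD]
2. LOAD T1 → mem=0 r[T1]=0 [LOAD]
3. LOAD T2 → mem=0 r[T2]=0 [LOAD]
4. CAS T1 → mem=1 r[T1]=0 [OK]
5. CAS T0 → mem=1 r[T0]=0 [RETRY]
6. CAS T2 → mem=1 r[T2]=0 [RETRY]
7. LOAD T0 → mem=1 r[T0]=1 [LOAD]
8. LOAD T2 → mem=1 r[T2]=1 [LOAD]
9. LOAD T1 → mem=1 r[T1]=1 [LOAD]
10. CAS T2 → mem=2 r[T2]=1 [OK]
11. CAS T1 → mem=2 r[T1]=1 [RETRY]
12. CAS T0 → mem=2 r[T0]=1 [RETRY]
13. LOAD T0 → mem=2 r[T0]=2 [LOAD]
14. CAS T0 → mem=3 r[T0]=2 [OK]
15. LOAD T2 → mem=3 r[T2]=3 [LOAD]
16. CAS T2 → mem=4 r[T2]=3 [OK]

C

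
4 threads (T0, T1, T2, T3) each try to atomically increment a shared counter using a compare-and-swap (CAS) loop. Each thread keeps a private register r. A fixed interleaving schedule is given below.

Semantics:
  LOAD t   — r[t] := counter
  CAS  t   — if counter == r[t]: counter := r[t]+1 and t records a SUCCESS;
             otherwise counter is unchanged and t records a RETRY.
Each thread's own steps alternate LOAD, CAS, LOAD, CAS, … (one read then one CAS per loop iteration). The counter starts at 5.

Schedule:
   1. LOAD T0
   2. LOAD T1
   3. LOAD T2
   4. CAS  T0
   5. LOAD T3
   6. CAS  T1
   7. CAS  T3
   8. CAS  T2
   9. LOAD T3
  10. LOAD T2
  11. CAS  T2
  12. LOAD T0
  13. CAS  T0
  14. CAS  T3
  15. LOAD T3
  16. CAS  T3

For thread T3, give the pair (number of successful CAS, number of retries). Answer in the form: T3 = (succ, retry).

T3 = (2, 1)

step 1: T0 LOAD ⇒ load; ctr=5 reg=5
step 2: T1 LOAD ⇒ load; ctr=5 reg=5
step 3: T2 LOAD ⇒ load; ctr=5 reg=5
step 4: T0 CAS ⇒ ok; ctr=6 reg=5
step 5: T3 LOAD ⇒ load; ctr=6 reg=6
step 6: T1 CAS ⇒ retry; ctr=6 reg=5
step 7: T3 CAS ⇒ ok; ctr=7 reg=6
step 8: T2 CAS ⇒ retry; ctr=7 reg=5
step 9: T3 LOAD ⇒ load; ctr=7 reg=7
step 10: T2 LOAD ⇒ load; ctr=7 reg=7
step 11: T2 CAS ⇒ ok; ctr=8 reg=7
step 12: T0 LOAD ⇒ load; ctr=8 reg=8
step 13: T0 CAS ⇒ ok; ctr=9 reg=8
step 14: T3 CAS ⇒ retry; ctr=9 reg=7
step 15: T3 LOAD ⇒ load; ctr=9 reg=9
step 16: T3 CAS ⇒ ok; ctr=10 reg=9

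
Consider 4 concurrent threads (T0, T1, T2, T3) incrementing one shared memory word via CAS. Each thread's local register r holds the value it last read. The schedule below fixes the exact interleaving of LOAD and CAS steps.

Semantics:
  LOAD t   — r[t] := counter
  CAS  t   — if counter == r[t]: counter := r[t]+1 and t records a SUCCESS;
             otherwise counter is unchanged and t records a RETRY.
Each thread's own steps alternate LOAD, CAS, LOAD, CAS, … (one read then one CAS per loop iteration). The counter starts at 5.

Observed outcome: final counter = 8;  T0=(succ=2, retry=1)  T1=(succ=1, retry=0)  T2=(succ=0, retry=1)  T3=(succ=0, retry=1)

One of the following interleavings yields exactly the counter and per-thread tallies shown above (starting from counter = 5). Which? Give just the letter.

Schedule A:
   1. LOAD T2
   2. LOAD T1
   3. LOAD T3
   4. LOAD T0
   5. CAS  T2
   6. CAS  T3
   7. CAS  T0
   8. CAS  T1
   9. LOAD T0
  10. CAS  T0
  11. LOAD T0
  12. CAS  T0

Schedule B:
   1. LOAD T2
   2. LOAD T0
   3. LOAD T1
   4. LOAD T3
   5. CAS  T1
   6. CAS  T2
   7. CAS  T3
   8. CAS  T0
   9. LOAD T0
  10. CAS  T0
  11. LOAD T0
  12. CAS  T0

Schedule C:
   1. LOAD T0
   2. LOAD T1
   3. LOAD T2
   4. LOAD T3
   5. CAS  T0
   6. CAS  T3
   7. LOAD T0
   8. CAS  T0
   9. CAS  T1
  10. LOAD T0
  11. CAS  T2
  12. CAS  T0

B

Simulating candidate B:
step 1: T2 LOAD ⇒ load; ctr=5 reg=5
step 2: T0 LOAD ⇒ load; ctr=5 reg=5
step 3: T1 LOAD ⇒ load; ctr=5 reg=5
step 4: T3 LOAD ⇒ load; ctr=5 reg=5
step 5: T1 CAS ⇒ ok; ctr=6 reg=5
step 6: T2 CAS ⇒ retry; ctr=6 reg=5
step 7: T3 CAS ⇒ retry; ctr=6 reg=5
step 8: T0 CAS ⇒ retry; ctr=6 reg=5
step 9: T0 LOAD ⇒ load; ctr=6 reg=6
step 10: T0 CAS ⇒ ok; ctr=7 reg=6
step 11: T0 LOAD ⇒ load; ctr=7 reg=7
step 12: T0 CAS ⇒ ok; ctr=8 reg=7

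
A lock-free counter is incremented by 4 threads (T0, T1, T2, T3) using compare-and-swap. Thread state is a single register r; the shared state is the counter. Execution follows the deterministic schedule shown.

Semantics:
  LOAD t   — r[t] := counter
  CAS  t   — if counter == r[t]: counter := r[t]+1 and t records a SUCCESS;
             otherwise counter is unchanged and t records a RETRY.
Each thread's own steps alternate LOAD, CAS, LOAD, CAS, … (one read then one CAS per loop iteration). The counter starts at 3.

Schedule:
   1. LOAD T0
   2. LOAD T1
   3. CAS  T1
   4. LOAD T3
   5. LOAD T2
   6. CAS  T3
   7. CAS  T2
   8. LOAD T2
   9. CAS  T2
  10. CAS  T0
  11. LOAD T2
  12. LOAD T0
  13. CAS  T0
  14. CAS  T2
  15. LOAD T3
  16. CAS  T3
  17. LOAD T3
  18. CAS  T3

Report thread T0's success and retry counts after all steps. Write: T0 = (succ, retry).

T0 LOAD — after: cnt=3, r=3 — load
T1 LOAD — after: cnt=3, r=3 — load
T1 CAS — after: cnt=4, r=3 — ok
T3 LOAD — after: cnt=4, r=4 — load
T2 LOAD — after: cnt=4, r=4 — load
T3 CAS — after: cnt=5, r=4 — ok
T2 CAS — after: cnt=5, r=4 — retry
T2 LOAD — after: cnt=5, r=5 — load
T2 CAS — after: cnt=6, r=5 — ok
T0 CAS — after: cnt=6, r=3 — retry
T2 LOAD — after: cnt=6, r=6 — load
T0 LOAD — after: cnt=6, r=6 — load
T0 CAS — after: cnt=7, r=6 — ok
T2 CAS — after: cnt=7, r=6 — retry
T3 LOAD — after: cnt=7, r=7 — load
T3 CAS — after: cnt=8, r=7 — ok
T3 LOAD — after: cnt=8, r=8 — load
T3 CAS — after: cnt=9, r=8 — ok

T0 = (1, 1)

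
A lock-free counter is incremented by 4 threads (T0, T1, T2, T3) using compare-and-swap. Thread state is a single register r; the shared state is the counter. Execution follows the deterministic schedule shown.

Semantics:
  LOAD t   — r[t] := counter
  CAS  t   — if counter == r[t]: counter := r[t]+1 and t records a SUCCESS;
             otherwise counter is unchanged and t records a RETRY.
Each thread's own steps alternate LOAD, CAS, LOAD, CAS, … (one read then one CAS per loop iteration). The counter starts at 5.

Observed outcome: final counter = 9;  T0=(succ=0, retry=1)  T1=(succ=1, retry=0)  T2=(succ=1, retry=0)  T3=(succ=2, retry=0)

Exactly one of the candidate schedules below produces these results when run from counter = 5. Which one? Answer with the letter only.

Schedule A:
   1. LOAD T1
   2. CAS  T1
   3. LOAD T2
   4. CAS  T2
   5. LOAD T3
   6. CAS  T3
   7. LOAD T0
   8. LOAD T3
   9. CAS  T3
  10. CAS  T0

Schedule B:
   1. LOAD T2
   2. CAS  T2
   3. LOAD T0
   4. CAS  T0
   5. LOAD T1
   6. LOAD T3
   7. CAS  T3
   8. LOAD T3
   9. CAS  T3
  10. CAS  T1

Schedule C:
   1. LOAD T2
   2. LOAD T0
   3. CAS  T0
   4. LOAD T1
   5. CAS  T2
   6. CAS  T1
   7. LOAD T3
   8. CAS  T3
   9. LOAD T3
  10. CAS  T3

A

Run A:
   1) LOAD T1:  M=5  r_T1=5
   2) CAS  T1:  M=6  r_T1=5 ✓
   3) LOAD T2:  M=6  r_T2=6
   4) CAS  T2:  M=7  r_T2=6 ✓
   5) LOAD T3:  M=7  r_T3=7
   6) CAS  T3:  M=8  r_T3=7 ✓
   7) LOAD T0:  M=8  r_T0=8
   8) LOAD T3:  M=8  r_T3=8
   9) CAS  T3:  M=9  r_T3=8 ✓
  10) CAS  T0:  M=9  r_T0=8 ✗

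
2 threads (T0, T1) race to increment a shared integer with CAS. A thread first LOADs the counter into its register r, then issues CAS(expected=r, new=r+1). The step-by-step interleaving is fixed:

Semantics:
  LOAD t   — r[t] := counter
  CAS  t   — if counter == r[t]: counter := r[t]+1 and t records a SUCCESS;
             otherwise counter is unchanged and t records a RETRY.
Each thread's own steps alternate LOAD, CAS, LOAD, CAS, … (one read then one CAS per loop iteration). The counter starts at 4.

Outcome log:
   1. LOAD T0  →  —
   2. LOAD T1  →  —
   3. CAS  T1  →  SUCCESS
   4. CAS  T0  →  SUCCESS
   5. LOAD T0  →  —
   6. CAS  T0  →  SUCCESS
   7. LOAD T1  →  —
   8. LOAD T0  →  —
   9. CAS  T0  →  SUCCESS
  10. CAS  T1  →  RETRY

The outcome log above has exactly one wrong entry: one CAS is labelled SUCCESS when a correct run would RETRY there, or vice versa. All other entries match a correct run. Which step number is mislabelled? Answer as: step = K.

Re-executing:
T0 LOAD — after: cnt=4, r=4 — load
T1 LOAD — after: cnt=4, r=4 — load
T1 CAS — after: cnt=5, r=4 — ok
T0 CAS — after: cnt=5, r=4 — retry
T0 LOAD — after: cnt=5, r=5 — load
T0 CAS — after: cnt=6, r=5 — ok
T1 LOAD — after: cnt=6, r=6 — load
T0 LOAD — after: cnt=6, r=6 — load
T0 CAS — after: cnt=7, r=6 — ok
T1 CAS — after: cnt=7, r=6 — retry
Mismatch at 4.

step = 4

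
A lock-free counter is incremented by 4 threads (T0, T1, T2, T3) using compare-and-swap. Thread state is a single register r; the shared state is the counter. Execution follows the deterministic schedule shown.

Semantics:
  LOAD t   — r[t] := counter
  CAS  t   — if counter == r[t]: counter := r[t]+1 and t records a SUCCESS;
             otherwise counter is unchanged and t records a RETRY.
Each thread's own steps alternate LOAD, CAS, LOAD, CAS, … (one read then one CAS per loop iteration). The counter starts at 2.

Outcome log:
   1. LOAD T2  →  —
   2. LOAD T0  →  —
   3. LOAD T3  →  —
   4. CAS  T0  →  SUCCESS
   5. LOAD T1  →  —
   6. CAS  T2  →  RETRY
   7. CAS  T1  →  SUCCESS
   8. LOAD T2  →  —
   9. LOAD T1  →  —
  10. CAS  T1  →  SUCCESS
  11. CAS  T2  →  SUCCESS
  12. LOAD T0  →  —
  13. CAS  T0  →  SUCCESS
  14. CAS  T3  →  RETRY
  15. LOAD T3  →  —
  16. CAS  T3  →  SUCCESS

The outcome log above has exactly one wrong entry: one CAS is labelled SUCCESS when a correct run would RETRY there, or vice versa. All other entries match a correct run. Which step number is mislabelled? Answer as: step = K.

Correct run:
1. LOAD T2 → mem=2 r[T2]=2 [LOAD]
2. LOAD T0 → mem=2 r[T0]=2 [LOAD]
3. LOAD T3 → mem=2 r[T3]=2 [LOAD]
4. CAS T0 → mem=3 r[T0]=2 [OK]
5. LOAD T1 → mem=3 r[T1]=3 [LOAD]
6. CAS T2 → mem=3 r[T2]=2 [RETRY]
7. CAS T1 → mem=4 r[T1]=3 [OK]
8. LOAD T2 → mem=4 r[T2]=4 [LOAD]
9. LOAD T1 → mem=4 r[T1]=4 [LOAD]
10. CAS T1 → mem=5 r[T1]=4 [OK]
11. CAS T2 → mem=5 r[T2]=4 [RETRY]
12. LOAD T0 → mem=5 r[T0]=5 [LOAD]
13. CAS T0 → mem=6 r[T0]=5 [OK]
14. CAS T3 → mem=6 r[T3]=2 [RETRY]
15. LOAD T3 → mem=6 r[T3]=6 [LOAD]
16. CAS T3 → mem=7 r[T3]=6 [OK]
Mismatch at 11.

step = 11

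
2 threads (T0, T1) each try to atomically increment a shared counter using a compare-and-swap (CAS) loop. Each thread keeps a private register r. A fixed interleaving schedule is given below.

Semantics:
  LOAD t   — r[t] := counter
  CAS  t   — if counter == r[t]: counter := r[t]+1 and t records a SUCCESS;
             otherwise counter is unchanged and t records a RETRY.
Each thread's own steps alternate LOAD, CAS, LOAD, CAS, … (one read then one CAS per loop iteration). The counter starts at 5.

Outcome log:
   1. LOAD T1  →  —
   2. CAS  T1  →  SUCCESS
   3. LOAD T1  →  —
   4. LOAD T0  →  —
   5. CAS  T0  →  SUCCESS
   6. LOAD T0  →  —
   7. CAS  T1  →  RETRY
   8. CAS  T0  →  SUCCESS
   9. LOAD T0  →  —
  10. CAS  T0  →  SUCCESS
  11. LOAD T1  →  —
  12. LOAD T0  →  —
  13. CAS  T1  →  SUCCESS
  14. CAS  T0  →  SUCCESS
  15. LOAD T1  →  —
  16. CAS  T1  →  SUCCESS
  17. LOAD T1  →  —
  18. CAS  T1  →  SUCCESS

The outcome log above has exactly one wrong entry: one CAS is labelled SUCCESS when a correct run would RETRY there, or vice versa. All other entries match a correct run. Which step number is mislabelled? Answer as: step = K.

step = 14

Reference trace:
1. LOAD T1 → mem=5 r[T1]=5 [LOAD]
2. CAS T1 → mem=6 r[T1]=5 [OK]
3. LOAD T1 → mem=6 r[T1]=6 [LOAD]
4. LOAD T0 → mem=6 r[T0]=6 [LOAD]
5. CAS T0 → mem=7 r[T0]=6 [OK]
6. LOAD T0 → mem=7 r[T0]=7 [LOAD]
7. CAS T1 → mem=7 r[T1]=6 [RETRY]
8. CAS T0 → mem=8 r[T0]=7 [OK]
9. LOAD T0 → mem=8 r[T0]=8 [LOAD]
10. CAS T0 → mem=9 r[T0]=8 [OK]
11. LOAD T1 → mem=9 r[T1]=9 [LOAD]
12. LOAD T0 → mem=9 r[T0]=9 [LOAD]
13. CAS T1 → mem=10 r[T1]=9 [OK]
14. CAS T0 → mem=10 r[T0]=9 [RETRY]
15. LOAD T1 → mem=10 r[T1]=10 [LOAD]
16. CAS T1 → mem=11 r[T1]=10 [OK]
17. LOAD T1 → mem=11 r[T1]=11 [LOAD]
18. CAS T1 → mem=12 r[T1]=11 [OK]
Flip is step 14.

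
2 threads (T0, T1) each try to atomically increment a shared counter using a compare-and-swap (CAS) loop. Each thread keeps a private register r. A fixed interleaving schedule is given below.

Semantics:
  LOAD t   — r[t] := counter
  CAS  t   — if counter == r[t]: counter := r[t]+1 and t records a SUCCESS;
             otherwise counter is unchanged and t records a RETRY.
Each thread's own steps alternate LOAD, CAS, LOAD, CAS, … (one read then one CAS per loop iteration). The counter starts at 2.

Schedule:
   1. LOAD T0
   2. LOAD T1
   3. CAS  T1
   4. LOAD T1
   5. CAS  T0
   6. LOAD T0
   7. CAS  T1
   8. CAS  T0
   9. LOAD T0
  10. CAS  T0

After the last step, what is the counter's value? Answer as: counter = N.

counter = 5

step 1: T0 LOAD ⇒ load; ctr=2 reg=2
step 2: T1 LOAD ⇒ load; ctr=2 reg=2
step 3: T1 CAS ⇒ ok; ctr=3 reg=2
step 4: T1 LOAD ⇒ load; ctr=3 reg=3
step 5: T0 CAS ⇒ retry; ctr=3 reg=2
step 6: T0 LOAD ⇒ load; ctr=3 reg=3
step 7: T1 CAS ⇒ ok; ctr=4 reg=3
step 8: T0 CAS ⇒ retry; ctr=4 reg=3
step 9: T0 LOAD ⇒ load; ctr=4 reg=4
step 10: T0 CAS ⇒ ok; ctr=5 reg=4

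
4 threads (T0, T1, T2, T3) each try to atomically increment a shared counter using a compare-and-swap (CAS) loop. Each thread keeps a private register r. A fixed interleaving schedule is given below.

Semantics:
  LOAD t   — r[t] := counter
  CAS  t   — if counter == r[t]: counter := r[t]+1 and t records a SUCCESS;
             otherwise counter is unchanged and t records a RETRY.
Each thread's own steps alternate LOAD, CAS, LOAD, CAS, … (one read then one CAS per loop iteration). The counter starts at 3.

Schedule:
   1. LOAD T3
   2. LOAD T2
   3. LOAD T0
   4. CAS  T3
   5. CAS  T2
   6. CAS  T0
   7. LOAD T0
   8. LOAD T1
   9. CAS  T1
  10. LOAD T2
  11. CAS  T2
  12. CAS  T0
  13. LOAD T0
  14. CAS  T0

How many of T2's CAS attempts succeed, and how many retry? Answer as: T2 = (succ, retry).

T2 = (1, 1)

T3 LOAD — after: cnt=3, r=3 — load
T2 LOAD — after: cnt=3, r=3 — load
T0 LOAD — after: cnt=3, r=3 — load
T3 CAS — after: cnt=4, r=3 — ok
T2 CAS — after: cnt=4, r=3 — retry
T0 CAS — after: cnt=4, r=3 — retry
T0 LOAD — after: cnt=4, r=4 — load
T1 LOAD — after: cnt=4, r=4 — load
T1 CAS — after: cnt=5, r=4 — ok
T2 LOAD — after: cnt=5, r=5 — load
T2 CAS — after: cnt=6, r=5 — ok
T0 CAS — after: cnt=6, r=4 — retry
T0 LOAD — after: cnt=6, r=6 — load
T0 CAS — after: cnt=7, r=6 — ok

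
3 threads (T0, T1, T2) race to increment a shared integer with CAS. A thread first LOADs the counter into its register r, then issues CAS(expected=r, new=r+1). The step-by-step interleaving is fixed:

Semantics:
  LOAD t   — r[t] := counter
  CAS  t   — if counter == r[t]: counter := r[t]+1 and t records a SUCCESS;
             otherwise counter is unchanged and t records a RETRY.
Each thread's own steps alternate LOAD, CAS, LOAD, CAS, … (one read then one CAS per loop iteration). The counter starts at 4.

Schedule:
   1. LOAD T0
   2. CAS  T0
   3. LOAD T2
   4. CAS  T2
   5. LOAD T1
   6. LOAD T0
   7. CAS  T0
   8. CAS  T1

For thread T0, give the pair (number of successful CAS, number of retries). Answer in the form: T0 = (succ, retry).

T0 = (2, 0)

T0 LOAD — after: cnt=4, r=4 — load
T0 CAS — after: cnt=5, r=4 — ok
T2 LOAD — after: cnt=5, r=5 — load
T2 CAS — after: cnt=6, r=5 — ok
T1 LOAD — after: cnt=6, r=6 — load
T0 LOAD — after: cnt=6, r=6 — load
T0 CAS — after: cnt=7, r=6 — ok
T1 CAS — after: cnt=7, r=6 — retry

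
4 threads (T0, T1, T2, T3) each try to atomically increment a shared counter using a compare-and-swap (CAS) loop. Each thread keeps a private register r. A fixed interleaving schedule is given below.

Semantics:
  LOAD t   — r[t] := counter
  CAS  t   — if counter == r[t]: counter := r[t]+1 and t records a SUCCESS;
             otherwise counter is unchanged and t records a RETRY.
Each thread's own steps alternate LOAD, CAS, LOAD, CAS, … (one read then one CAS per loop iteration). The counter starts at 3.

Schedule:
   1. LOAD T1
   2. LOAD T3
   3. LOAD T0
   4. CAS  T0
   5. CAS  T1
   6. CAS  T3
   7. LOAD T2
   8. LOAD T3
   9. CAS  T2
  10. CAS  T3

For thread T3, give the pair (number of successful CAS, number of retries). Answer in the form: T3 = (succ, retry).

   1) LOAD T1:  M=3  r_T1=3
   2) LOAD T3:  M=3  r_T3=3
   3) LOAD T0:  M=3  r_T0=3
   4) CAS  T0:  M=4  r_T0=3 ✓
   5) CAS  T1:  M=4  r_T1=3 ✗
   6) CAS  T3:  M=4  r_T3=3 ✗
   7) LOAD T2:  M=4  r_T2=4
   8) LOAD T3:  M=4  r_T3=4
   9) CAS  T2:  M=5  r_T2=4 ✓
  10) CAS  T3:  M=5  r_T3=4 ✗

T3 = (0, 2)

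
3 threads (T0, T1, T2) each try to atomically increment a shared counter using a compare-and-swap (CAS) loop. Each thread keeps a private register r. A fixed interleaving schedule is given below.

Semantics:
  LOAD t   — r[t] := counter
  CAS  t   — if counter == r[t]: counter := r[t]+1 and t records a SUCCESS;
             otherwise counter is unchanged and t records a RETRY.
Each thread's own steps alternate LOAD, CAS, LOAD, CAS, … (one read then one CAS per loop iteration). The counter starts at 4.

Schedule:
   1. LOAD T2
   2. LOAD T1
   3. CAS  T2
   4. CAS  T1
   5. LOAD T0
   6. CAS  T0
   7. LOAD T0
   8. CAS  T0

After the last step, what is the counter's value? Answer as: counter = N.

step 1: T2 LOAD ⇒ load; ctr=4 reg=4
step 2: T1 LOAD ⇒ load; ctr=4 reg=4
step 3: T2 CAS ⇒ ok; ctr=5 reg=4
step 4: T1 CAS ⇒ retry; ctr=5 reg=4
step 5: T0 LOAD ⇒ load; ctr=5 reg=5
step 6: T0 CAS ⇒ ok; ctr=6 reg=5
step 7: T0 LOAD ⇒ load; ctr=6 reg=6
step 8: T0 CAS ⇒ ok; ctr=7 reg=6

counter = 7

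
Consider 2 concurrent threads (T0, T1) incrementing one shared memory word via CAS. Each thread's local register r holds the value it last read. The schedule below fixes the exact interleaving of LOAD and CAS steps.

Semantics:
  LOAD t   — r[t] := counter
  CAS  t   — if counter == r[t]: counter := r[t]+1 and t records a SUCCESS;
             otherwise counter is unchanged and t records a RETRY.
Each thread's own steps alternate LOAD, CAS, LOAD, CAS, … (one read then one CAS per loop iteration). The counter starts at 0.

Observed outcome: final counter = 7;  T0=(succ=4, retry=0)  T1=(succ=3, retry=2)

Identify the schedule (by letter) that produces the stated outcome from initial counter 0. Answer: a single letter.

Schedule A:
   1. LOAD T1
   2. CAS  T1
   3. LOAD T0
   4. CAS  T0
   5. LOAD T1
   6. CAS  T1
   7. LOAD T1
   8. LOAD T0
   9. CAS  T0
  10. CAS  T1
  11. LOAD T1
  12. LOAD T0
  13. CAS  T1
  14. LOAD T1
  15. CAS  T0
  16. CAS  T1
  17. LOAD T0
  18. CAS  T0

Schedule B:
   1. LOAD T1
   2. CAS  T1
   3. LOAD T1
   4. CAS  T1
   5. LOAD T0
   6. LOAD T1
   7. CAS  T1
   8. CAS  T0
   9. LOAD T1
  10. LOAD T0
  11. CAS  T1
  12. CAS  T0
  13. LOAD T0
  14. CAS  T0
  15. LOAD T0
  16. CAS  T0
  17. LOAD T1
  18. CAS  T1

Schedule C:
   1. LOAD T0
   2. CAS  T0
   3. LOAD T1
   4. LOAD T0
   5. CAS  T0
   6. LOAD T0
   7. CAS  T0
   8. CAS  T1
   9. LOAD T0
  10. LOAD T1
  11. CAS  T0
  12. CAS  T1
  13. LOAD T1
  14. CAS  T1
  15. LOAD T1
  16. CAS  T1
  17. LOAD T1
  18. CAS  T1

C

Run C:
#1 T0 reads 0
#2 T0 CAS(0→1) writes; counter now 1
#3 T1 reads 1
#4 T0 reads 1
#5 T0 CAS(1→2) writes; counter now 2
#6 T0 reads 2
#7 T0 CAS(2→3) writes; counter now 3
#8 T1 CAS(1→2) fails; counter now 3
#9 T0 reads 3
#10 T1 reads 3
#11 T0 CAS(3→4) writes; counter now 4
#12 T1 CAS(3→4) fails; counter now 4
#13 T1 reads 4
#14 T1 CAS(4→5) writes; counter now 5
#15 T1 reads 5
#16 T1 CAS(5→6) writes; counter now 6
#17 T1 reads 6
#18 T1 CAS(6→7) writes; counter now 7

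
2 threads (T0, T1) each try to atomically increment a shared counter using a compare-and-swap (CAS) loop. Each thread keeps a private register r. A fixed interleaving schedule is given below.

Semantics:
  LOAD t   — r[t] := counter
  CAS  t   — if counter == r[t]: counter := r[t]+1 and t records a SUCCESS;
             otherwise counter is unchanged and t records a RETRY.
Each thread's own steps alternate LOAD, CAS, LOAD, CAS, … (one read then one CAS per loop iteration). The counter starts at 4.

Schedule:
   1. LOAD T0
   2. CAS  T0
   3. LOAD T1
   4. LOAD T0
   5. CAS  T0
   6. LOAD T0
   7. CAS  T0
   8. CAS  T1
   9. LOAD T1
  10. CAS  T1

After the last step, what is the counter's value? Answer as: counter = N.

step 1: T0 LOAD ⇒ load; ctr=4 reg=4
step 2: T0 CAS ⇒ ok; ctr=5 reg=4
step 3: T1 LOAD ⇒ load; ctr=5 reg=5
step 4: T0 LOAD ⇒ load; ctr=5 reg=5
step 5: T0 CAS ⇒ ok; ctr=6 reg=5
step 6: T0 LOAD ⇒ load; ctr=6 reg=6
step 7: T0 CAS ⇒ ok; ctr=7 reg=6
step 8: T1 CAS ⇒ retry; ctr=7 reg=5
step 9: T1 LOAD ⇒ load; ctr=7 reg=7
step 10: T1 CAS ⇒ ok; ctr=8 reg=7

counter = 8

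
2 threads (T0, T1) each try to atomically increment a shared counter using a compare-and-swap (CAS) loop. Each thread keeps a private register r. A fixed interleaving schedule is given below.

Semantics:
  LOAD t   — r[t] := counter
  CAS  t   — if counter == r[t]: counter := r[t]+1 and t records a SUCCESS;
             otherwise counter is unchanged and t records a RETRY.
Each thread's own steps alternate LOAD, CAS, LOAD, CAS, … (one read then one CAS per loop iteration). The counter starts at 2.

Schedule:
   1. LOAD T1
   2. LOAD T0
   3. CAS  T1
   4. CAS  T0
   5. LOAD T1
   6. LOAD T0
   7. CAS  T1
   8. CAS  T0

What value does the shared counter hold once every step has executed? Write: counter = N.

counter = 4

T1 LOAD — after: cnt=2, r=2 — load
T0 LOAD — after: cnt=2, r=2 — load
T1 CAS — after: cnt=3, r=2 — ok
T0 CAS — after: cnt=3, r=2 — retry
T1 LOAD — after: cnt=3, r=3 — load
T0 LOAD — after: cnt=3, r=3 — load
T1 CAS — after: cnt=4, r=3 — ok
T0 CAS — after: cnt=4, r=3 — retry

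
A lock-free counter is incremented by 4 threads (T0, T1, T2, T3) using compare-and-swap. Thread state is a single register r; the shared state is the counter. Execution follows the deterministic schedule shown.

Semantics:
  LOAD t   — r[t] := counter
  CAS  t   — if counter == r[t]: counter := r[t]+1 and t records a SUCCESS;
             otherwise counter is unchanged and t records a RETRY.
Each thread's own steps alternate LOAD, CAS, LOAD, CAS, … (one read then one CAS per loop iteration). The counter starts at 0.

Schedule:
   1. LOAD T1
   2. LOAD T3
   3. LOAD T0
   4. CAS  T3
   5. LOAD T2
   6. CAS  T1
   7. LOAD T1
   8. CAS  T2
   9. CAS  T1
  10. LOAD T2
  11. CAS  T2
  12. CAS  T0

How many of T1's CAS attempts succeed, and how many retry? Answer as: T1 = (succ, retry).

   1) LOAD T1:  M=0  r_T1=0
   2) LOAD T3:  M=0  r_T3=0
   3) LOAD T0:  M=0  r_T0=0
   4) CAS  T3:  M=1  r_T3=0 ✓
   5) LOAD T2:  M=1  r_T2=1
   6) CAS  T1:  M=1  r_T1=0 ✗
   7) LOAD T1:  M=1  r_T1=1
   8) CAS  T2:  M=2  r_T2=1 ✓
   9) CAS  T1:  M=2  r_T1=1 ✗
  10) LOAD T2:  M=2  r_T2=2
  11) CAS  T2:  M=3  r_T2=2 ✓
  12) CAS  T0:  M=3  r_T0=0 ✗

T1 = (0, 2)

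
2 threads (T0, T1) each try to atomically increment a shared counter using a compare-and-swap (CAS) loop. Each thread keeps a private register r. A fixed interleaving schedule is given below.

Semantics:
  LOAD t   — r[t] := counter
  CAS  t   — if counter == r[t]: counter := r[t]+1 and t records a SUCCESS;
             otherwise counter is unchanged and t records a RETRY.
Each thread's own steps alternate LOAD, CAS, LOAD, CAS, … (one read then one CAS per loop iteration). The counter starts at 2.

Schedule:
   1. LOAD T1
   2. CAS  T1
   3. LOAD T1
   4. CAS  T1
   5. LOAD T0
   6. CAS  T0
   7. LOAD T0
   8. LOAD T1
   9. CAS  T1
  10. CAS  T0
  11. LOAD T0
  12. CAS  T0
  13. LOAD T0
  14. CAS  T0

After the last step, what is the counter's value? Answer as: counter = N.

counter = 8

T1 LOAD — after: cnt=2, r=2 — load
T1 CAS — after: cnt=3, r=2 — ok
T1 LOAD — after: cnt=3, r=3 — load
T1 CAS — after: cnt=4, r=3 — ok
T0 LOAD — after: cnt=4, r=4 — load
T0 CAS — after: cnt=5, r=4 — ok
T0 LOAD — after: cnt=5, r=5 — load
T1 LOAD — after: cnt=5, r=5 — load
T1 CAS — after: cnt=6, r=5 — ok
T0 CAS — after: cnt=6, r=5 — retry
T0 LOAD — after: cnt=6, r=6 — load
T0 CAS — after: cnt=7, r=6 — ok
T0 LOAD — after: cnt=7, r=7 — load
T0 CAS — after: cnt=8, r=7 — ok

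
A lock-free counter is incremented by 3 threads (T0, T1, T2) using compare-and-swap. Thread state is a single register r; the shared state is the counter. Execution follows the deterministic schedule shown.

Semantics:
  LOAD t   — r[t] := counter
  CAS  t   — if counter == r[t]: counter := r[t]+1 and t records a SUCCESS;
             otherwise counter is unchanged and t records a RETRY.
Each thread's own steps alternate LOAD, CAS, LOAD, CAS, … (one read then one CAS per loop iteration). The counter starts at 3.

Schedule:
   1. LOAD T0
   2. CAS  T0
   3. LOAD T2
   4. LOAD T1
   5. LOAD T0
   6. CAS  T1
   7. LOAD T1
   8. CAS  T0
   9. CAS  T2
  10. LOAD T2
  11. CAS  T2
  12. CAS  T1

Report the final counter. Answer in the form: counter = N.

#1 T0 reads 3
#2 T0 CAS(3→4) writes; counter now 4
#3 T2 reads 4
#4 T1 reads 4
#5 T0 reads 4
#6 T1 CAS(4→5) writes; counter now 5
#7 T1 reads 5
#8 T0 CAS(4→5) fails; counter now 5
#9 T2 CAS(4→5) fails; counter now 5
#10 T2 reads 5
#11 T2 CAS(5→6) writes; counter now 6
#12 T1 CAS(5→6) fails; counter now 6

counter = 6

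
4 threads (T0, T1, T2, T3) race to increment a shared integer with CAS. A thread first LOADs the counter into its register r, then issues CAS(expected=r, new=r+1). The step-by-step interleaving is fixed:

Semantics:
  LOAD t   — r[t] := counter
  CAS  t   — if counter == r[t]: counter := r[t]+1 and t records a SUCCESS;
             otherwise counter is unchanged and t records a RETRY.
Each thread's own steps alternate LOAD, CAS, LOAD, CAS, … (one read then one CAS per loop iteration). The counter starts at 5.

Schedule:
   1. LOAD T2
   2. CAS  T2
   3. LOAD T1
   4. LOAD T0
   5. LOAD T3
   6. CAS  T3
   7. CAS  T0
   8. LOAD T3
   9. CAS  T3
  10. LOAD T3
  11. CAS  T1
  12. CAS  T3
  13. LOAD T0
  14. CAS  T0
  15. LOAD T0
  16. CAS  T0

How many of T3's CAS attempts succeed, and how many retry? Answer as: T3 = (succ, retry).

T3 = (3, 0)

   1) LOAD T2:  M=5  r_T2=5
   2) CAS  T2:  M=6  r_T2=5 ✓
   3) LOAD T1:  M=6  r_T1=6
   4) LOAD T0:  M=6  r_T0=6
   5) LOAD T3:  M=6  r_T3=6
   6) CAS  T3:  M=7  r_T3=6 ✓
   7) CAS  T0:  M=7  r_T0=6 ✗
   8) LOAD T3:  M=7  r_T3=7
   9) CAS  T3:  M=8  r_T3=7 ✓
  10) LOAD T3:  M=8  r_T3=8
  11) CAS  T1:  M=8  r_T1=6 ✗
  12) CAS  T3:  M=9  r_T3=8 ✓
  13) LOAD T0:  M=9  r_T0=9
  14) CAS  T0:  M=10  r_T0=9 ✓
  15) LOAD T0:  M=10  r_T0=10
  16) CAS  T0:  M=11  r_T0=10 ✓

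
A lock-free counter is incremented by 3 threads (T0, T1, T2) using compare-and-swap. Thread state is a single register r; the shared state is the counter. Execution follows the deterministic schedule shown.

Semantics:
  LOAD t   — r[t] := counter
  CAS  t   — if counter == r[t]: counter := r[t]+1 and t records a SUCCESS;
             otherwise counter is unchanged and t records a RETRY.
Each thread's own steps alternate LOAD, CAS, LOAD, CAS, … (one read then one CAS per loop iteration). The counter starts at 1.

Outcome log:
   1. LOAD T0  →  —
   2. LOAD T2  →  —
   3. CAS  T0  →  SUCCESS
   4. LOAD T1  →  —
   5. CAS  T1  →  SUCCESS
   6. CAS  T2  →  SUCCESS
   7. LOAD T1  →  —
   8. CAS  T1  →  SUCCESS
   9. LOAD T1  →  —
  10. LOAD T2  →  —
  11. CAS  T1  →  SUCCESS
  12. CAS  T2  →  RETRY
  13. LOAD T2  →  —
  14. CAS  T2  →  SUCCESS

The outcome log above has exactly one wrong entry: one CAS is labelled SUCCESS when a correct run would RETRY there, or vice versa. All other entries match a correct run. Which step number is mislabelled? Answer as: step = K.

step = 6

Correct run:
[1] T0.load  rd  (counter 1, T0.r 1)
[2] T2.load  rd  (counter 1, T2.r 1)
[3] T0.cas  hit  (counter 2, T0.r 1)
[4] T1.load  rd  (counter 2, T1.r 2)
[5] T1.cas  hit  (counter 3, T1.r 2)
[6] T2.cas  miss  (counter 3, T2.r 1)
[7] T1.load  rd  (counter 3, T1.r 3)
[8] T1.cas  hit  (counter 4, T1.r 3)
[9] T1.load  rd  (counter 4, T1.r 4)
[10] T2.load  rd  (counter 4, T2.r 4)
[11] T1.cas  hit  (counter 5, T1.r 4)
[12] T2.cas  miss  (counter 5, T2.r 4)
[13] T2.load  rd  (counter 5, T2.r 5)
[14] T2.cas  hit  (counter 6, T2.r 5)
Log disagrees first at step 6.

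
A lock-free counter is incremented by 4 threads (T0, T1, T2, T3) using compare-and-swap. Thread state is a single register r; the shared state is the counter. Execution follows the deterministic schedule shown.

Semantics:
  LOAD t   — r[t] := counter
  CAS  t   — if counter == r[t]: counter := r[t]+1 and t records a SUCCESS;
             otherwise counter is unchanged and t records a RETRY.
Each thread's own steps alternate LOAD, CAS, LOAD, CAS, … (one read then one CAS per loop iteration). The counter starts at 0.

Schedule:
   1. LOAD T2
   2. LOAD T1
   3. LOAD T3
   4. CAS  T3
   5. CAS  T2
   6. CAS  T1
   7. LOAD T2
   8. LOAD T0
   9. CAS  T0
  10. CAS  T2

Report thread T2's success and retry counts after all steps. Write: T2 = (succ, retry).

T2 = (0, 2)

T2 LOAD — after: cnt=0, r=0 — load
T1 LOAD — after: cnt=0, r=0 — load
T3 LOAD — after: cnt=0, r=0 — load
T3 CAS — after: cnt=1, r=0 — ok
T2 CAS — after: cnt=1, r=0 — retry
T1 CAS — after: cnt=1, r=0 — retry
T2 LOAD — after: cnt=1, r=1 — load
T0 LOAD — after: cnt=1, r=1 — load
T0 CAS — after: cnt=2, r=1 — ok
T2 CAS — after: cnt=2, r=1 — retry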